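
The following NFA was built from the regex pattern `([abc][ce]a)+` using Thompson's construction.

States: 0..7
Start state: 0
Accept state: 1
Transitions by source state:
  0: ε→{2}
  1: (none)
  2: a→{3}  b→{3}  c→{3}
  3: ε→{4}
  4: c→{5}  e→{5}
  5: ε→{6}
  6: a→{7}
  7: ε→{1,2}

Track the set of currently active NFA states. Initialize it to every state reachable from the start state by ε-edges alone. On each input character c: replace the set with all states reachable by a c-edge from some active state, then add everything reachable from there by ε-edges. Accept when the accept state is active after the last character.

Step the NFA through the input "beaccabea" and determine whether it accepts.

start: ε-closure({0}) = {0,2}
'b' @ 1: {3,4}
'e' @ 2: {5,6}
'a' @ 3: {1,2,7}  [accepting]
'c' @ 4: {3,4}
'c' @ 5: {5,6}
'a' @ 6: {1,2,7}  [accepting]
'b' @ 7: {3,4}
'e' @ 8: {5,6}
'a' @ 9: {1,2,7}  [accepting]
final: {1,2,7}; accept 1 in set

Answer: ACCEPT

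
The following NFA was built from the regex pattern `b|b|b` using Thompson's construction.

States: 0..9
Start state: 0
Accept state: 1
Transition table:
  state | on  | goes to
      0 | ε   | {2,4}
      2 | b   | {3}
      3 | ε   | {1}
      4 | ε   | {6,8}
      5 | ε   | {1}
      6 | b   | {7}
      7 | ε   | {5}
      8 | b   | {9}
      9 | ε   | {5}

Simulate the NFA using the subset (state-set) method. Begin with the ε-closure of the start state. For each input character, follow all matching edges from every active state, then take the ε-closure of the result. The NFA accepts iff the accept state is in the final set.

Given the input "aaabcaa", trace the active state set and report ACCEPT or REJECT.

Answer: REJECT

Trace:
S₀ = ε-closure({0}) = {0,2,4,6,8}
'a' @ 1: {}  — no active states
rest 'aabcaa' ignored (set empty)
after full input: {}  (accept=1 not in)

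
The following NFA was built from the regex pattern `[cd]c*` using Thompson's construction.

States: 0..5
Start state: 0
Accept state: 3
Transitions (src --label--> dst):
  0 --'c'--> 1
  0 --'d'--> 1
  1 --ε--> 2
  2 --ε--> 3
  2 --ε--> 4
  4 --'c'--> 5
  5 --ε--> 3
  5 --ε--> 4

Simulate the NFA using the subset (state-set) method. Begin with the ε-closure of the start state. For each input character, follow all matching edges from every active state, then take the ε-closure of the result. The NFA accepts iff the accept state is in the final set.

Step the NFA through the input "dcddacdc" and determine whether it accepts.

Answer: REJECT

Steps:
initial (ε-close {0}): {0}
'd' @ 1: {1,2,3,4}  (accept∈set)
'c' @ 2: {3,4,5}  (accept∈set)
'd' @ 3: {}  — no active states
rest 'dacdc' ignored (set empty)
end set {} — state 3 not in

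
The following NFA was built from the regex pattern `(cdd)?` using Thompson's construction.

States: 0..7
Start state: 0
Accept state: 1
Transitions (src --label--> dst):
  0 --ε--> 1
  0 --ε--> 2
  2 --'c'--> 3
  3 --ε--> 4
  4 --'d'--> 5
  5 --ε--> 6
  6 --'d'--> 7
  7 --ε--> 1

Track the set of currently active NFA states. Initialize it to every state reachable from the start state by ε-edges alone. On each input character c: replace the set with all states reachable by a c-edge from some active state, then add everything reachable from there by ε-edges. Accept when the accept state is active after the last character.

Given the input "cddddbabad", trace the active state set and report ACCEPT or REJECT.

S₀ = ε-closure({0}) = {0,1,2}
'c' @ 1: {3,4}
'd' @ 2: {5,6}
'd' @ 3: {1,7}  ✓accept
'd' @ 4: {}  — no active states
rest 'dbabad' ignored (set empty)
after full input: {}  (accept=1 not in)

Answer: REJECT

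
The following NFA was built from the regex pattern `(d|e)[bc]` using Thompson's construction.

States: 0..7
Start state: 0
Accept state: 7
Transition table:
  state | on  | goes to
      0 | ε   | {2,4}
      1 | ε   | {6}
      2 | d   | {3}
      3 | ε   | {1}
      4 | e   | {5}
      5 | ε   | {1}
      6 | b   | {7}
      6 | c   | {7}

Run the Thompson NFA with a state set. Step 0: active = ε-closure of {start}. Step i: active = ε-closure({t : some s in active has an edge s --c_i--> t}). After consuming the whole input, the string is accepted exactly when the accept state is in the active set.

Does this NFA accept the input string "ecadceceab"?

S₀ = ε-closure({0}) = {0,2,4}
'e' @ 1: {1,5,6}
'c' @ 2: {7}  [accepting]
'a' @ 3: {}  — state set empty
rest 'dceceab' ignored (set empty)
after full input: {}  (accept=7 not in)

Answer: REJECT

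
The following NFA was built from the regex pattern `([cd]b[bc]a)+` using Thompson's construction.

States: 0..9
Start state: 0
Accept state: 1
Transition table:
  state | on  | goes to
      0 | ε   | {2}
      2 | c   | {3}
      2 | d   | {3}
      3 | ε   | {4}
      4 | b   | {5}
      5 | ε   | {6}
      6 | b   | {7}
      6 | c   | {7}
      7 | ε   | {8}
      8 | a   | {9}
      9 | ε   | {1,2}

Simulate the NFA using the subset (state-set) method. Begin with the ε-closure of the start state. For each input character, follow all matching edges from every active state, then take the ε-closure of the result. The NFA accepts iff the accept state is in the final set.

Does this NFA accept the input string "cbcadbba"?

Answer: ACCEPT

Derivation:
initial (ε-close {0}): {0,2}
'c' @ 1: {3,4}
'b' @ 2: {5,6}
'c' @ 3: {7,8}
'a' @ 4: {1,2,9}  [accepting]
'd' @ 5: {3,4}
'b' @ 6: {5,6}
'b' @ 7: {7,8}
'a' @ 8: {1,2,9}  [accepting]
final: {1,2,9}; accept 1 in set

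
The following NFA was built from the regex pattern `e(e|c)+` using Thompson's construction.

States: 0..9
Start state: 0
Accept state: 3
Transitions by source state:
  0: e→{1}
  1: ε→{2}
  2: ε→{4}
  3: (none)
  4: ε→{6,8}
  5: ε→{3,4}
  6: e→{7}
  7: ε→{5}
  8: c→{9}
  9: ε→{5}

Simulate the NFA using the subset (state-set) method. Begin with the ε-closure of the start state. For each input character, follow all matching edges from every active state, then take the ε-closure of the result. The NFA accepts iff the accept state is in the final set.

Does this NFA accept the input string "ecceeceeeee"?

Answer: ACCEPT

Trace:
initial (ε-close {0}): {0}
'e' @ 1: {1,2,4,6,8}
'c' @ 2: {3,4,5,6,8,9}  (accept∈set)
'c' @ 3: {3,4,5,6,8,9}  (accept∈set)
'e' @ 4: {3,4,5,6,7,8}  (accept∈set)
'e' @ 5: {3,4,5,6,7,8}  (accept∈set)
'c' @ 6: {3,4,5,6,8,9}  (accept∈set)
'e' @ 7: {3,4,5,6,7,8}  (accept∈set)
'e' @ 8: {3,4,5,6,7,8}  (accept∈set)
'e' @ 9: {3,4,5,6,7,8}  (accept∈set)
'e' @ 10: {3,4,5,6,7,8}  (accept∈set)
'e' @ 11: {3,4,5,6,7,8}  (accept∈set)
final: {3,4,5,6,7,8}; accept 3 in set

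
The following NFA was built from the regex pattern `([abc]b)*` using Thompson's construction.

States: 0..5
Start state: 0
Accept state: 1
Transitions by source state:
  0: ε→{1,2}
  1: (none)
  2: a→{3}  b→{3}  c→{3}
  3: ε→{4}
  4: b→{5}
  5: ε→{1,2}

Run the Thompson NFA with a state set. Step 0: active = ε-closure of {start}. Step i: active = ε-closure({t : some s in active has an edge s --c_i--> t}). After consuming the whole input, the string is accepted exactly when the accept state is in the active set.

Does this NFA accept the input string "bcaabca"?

Answer: REJECT

Derivation:
S₀ = ε-closure({0}) = {0,1,2}
'b' @ 1: {3,4}
'c' @ 2: {}  — state set empty
rest 'aabca' ignored (set empty)
after full input: {}  (accept=1 not in)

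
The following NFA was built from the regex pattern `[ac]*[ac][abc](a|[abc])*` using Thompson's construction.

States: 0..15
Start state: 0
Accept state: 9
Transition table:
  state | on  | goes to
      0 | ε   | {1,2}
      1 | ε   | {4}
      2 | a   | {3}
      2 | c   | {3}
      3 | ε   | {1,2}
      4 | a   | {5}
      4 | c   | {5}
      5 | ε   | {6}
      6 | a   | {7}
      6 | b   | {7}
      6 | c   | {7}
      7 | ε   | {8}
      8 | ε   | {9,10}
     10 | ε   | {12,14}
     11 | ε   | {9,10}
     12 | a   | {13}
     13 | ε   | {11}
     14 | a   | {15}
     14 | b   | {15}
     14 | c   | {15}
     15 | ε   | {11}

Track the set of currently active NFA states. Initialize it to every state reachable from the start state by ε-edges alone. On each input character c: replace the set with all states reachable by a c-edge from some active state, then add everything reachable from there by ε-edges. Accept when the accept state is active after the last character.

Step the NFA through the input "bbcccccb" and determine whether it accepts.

S₀ = ε-closure({0}) = {0,1,2,4}
'b' @ 1: {}  — dead — no transitions
rest 'bcccccb' ignored (set empty)
final: {}; accept 9 not in set

Answer: REJECT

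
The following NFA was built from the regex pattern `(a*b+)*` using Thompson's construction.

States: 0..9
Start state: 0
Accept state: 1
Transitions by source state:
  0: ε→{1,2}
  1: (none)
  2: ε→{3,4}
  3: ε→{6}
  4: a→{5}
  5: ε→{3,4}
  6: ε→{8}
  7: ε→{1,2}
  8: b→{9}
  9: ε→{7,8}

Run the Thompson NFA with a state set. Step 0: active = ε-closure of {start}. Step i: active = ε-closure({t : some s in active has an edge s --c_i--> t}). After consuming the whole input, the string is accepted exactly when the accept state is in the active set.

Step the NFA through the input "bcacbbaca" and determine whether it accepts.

Answer: REJECT

Trace:
S₀ = ε-closure({0}) = {0,1,2,3,4,6,8}
'b' @ 1: {1,2,3,4,6,7,8,9}  ✓accept
'c' @ 2: {}  — dead — no transitions
rest 'acbbaca' ignored (set empty)
end set {} — state 1 not in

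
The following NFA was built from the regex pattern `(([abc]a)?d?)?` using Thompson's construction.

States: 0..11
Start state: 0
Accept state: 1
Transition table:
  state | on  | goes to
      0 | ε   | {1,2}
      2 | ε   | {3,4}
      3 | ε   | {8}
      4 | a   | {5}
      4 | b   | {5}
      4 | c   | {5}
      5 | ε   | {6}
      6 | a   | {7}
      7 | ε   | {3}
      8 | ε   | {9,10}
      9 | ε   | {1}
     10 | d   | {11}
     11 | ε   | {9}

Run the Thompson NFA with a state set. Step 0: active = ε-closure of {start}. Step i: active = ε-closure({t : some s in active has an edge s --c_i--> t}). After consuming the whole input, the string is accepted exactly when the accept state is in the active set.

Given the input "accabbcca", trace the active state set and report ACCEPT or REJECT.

initial (ε-close {0}): {0,1,2,3,4,8,9,10}
'a' @ 1: {5,6}
'c' @ 2: {}  — state set empty
rest 'cabbcca' ignored (set empty)
final: {}; accept 1 not in set

Answer: REJECT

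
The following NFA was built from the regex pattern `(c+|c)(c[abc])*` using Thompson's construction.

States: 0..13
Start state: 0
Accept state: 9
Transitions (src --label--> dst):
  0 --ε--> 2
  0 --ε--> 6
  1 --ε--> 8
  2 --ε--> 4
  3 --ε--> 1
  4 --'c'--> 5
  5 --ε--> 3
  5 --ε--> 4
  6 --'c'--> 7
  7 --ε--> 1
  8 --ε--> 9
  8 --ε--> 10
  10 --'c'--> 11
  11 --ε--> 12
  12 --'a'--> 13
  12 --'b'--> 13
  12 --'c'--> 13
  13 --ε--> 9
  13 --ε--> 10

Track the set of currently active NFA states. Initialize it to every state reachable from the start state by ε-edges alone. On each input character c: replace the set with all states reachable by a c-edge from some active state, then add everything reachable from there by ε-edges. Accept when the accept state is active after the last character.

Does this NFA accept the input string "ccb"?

S₀ = ε-closure({0}) = {0,2,4,6}
'c' @ 1: {1,3,4,5,7,8,9,10}  [accepting]
'c' @ 2: {1,3,4,5,8,9,10,11,12}  [accepting]
'b' @ 3: {9,10,13}  [accepting]
final: {9,10,13}; accept 9 in set

Answer: ACCEPT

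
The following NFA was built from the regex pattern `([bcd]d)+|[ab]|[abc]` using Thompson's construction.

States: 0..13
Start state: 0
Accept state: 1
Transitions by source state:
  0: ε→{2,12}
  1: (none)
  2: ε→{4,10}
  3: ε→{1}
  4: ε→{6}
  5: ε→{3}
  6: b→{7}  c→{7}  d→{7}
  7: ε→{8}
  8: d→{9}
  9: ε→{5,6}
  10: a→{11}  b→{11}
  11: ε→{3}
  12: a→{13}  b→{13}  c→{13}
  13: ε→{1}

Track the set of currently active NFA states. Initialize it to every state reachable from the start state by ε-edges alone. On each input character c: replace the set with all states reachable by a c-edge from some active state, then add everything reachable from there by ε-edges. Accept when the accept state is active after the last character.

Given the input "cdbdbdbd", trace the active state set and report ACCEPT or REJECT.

Answer: ACCEPT

Steps:
start: ε-closure({0}) = {0,2,4,6,10,12}
'c' @ 1: {1,7,8,13}  ✓accept
'd' @ 2: {1,3,5,6,9}  ✓accept
'b' @ 3: {7,8}
'd' @ 4: {1,3,5,6,9}  ✓accept
'b' @ 5: {7,8}
'd' @ 6: {1,3,5,6,9}  ✓accept
'b' @ 7: {7,8}
'd' @ 8: {1,3,5,6,9}  ✓accept
final: {1,3,5,6,9}; accept 1 in set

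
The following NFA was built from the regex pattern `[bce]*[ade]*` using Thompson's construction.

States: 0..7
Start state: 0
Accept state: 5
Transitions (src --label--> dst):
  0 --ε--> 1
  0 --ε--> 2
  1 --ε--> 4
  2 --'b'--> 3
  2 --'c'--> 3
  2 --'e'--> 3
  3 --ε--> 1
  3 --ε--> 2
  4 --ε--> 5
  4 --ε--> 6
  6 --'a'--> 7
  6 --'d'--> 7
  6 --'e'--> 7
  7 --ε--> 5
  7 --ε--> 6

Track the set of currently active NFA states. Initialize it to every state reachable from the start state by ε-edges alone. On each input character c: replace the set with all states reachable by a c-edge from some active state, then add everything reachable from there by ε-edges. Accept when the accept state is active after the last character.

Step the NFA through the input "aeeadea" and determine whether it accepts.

Answer: ACCEPT

Trace:
start: ε-closure({0}) = {0,1,2,4,5,6}
'a' @ 1: {5,6,7}  (accept∈set)
'e' @ 2: {5,6,7}  (accept∈set)
'e' @ 3: {5,6,7}  (accept∈set)
'a' @ 4: {5,6,7}  (accept∈set)
'd' @ 5: {5,6,7}  (accept∈set)
'e' @ 6: {5,6,7}  (accept∈set)
'a' @ 7: {5,6,7}  (accept∈set)
final: {5,6,7}; accept 5 in set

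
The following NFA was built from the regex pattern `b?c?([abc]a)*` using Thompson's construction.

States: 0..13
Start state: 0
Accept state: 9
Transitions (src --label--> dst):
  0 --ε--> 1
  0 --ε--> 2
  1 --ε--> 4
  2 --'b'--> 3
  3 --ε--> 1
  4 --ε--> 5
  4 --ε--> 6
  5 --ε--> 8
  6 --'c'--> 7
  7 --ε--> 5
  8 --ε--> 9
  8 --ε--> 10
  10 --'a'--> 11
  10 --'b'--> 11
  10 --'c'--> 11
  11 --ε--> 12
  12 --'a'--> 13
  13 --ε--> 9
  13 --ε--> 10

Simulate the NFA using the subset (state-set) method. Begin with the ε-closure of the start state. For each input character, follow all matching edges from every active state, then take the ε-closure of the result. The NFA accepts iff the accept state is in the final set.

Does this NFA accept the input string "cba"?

initial (ε-close {0}): {0,1,2,4,5,6,8,9,10}
'c' @ 1: {5,7,8,9,10,11,12}  [accepting]
'b' @ 2: {11,12}
'a' @ 3: {9,10,13}  [accepting]
end set {9,10,13} — state 9 in

Answer: ACCEPT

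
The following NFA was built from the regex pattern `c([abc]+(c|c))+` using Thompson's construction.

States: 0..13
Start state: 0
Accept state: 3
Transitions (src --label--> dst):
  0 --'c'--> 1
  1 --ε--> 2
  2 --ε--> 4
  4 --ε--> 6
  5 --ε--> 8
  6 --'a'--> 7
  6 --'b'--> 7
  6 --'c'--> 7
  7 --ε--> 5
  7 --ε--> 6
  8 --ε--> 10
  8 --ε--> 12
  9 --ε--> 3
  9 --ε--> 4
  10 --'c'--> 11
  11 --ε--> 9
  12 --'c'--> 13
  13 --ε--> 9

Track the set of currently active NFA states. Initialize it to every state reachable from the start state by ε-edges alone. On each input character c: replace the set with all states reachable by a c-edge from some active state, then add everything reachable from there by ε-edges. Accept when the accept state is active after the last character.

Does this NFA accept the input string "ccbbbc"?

S₀ = ε-closure({0}) = {0}
'c' @ 1: {1,2,4,6}
'c' @ 2: {5,6,7,8,10,12}
'b' @ 3: {5,6,7,8,10,12}
'b' @ 4: {5,6,7,8,10,12}
'b' @ 5: {5,6,7,8,10,12}
'c' @ 6: {3,4,5,6,7,8,9,10,11,12,13}  ✓accept
end set {3,4,5,6,7,8,9,10,11,12,13} — state 3 in

Answer: ACCEPT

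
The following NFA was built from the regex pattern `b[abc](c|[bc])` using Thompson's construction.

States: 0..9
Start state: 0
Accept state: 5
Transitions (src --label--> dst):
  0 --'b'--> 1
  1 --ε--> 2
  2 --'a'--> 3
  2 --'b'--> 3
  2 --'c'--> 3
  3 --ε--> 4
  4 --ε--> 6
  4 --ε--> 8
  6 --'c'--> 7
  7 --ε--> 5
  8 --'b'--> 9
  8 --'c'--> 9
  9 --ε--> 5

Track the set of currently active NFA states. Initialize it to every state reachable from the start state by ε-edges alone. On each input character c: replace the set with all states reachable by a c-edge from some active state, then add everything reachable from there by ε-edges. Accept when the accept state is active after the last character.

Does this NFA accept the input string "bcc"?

start: ε-closure({0}) = {0}
'b' @ 1: {1,2}
'c' @ 2: {3,4,6,8}
'c' @ 3: {5,7,9}  [accepting]
after full input: {5,7,9}  (accept=5 in)

Answer: ACCEPT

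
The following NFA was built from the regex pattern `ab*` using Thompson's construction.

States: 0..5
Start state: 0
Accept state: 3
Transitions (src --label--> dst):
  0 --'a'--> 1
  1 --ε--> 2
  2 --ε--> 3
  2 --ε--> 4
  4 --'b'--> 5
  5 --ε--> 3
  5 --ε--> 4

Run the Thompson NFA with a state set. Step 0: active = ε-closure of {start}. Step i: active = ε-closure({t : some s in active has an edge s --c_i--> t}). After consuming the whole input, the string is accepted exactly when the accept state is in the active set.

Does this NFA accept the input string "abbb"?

Answer: ACCEPT

Trace:
S₀ = ε-closure({0}) = {0}
'a' @ 1: {1,2,3,4}  [accepting]
'b' @ 2: {3,4,5}  [accepting]
'b' @ 3: {3,4,5}  [accepting]
'b' @ 4: {3,4,5}  [accepting]
end set {3,4,5} — state 3 in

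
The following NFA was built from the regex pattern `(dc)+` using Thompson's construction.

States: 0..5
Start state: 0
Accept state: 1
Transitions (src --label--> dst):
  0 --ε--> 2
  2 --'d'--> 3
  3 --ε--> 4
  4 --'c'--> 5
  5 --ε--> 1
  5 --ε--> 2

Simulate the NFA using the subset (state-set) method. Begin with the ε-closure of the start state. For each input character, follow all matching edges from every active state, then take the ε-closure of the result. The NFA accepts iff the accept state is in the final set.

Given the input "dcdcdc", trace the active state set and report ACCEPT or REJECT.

S₀ = ε-closure({0}) = {0,2}
'd' @ 1: {3,4}
'c' @ 2: {1,2,5}  ✓accept
'd' @ 3: {3,4}
'c' @ 4: {1,2,5}  ✓accept
'd' @ 5: {3,4}
'c' @ 6: {1,2,5}  ✓accept
after full input: {1,2,5}  (accept=1 in)

Answer: ACCEPT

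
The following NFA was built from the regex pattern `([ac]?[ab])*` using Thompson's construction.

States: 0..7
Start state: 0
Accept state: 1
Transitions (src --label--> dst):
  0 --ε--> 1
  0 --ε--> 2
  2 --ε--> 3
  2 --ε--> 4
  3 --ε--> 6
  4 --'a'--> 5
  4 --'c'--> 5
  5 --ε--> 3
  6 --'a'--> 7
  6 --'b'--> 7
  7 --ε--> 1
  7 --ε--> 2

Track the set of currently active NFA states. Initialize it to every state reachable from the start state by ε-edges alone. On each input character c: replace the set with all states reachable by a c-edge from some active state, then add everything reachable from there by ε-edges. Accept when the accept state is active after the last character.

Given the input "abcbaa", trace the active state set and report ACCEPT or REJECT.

initial (ε-close {0}): {0,1,2,3,4,6}
'a' @ 1: {1,2,3,4,5,6,7}  (accept∈set)
'b' @ 2: {1,2,3,4,6,7}  (accept∈set)
'c' @ 3: {3,5,6}
'b' @ 4: {1,2,3,4,6,7}  (accept∈set)
'a' @ 5: {1,2,3,4,5,6,7}  (accept∈set)
'a' @ 6: {1,2,3,4,5,6,7}  (accept∈set)
final: {1,2,3,4,5,6,7}; accept 1 in set

Answer: ACCEPT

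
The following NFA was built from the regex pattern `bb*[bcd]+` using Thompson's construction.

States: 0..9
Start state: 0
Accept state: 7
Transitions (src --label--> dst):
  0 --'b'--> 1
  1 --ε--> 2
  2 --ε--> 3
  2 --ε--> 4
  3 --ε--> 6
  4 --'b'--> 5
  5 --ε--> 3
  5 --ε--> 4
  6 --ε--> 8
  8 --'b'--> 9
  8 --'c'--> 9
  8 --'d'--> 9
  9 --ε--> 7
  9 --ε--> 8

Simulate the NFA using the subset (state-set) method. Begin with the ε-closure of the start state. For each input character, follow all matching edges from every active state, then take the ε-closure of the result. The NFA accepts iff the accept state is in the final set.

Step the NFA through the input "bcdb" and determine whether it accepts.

Answer: ACCEPT

Derivation:
start: ε-closure({0}) = {0}
'b' @ 1: {1,2,3,4,6,8}
'c' @ 2: {7,8,9}  (accept∈set)
'd' @ 3: {7,8,9}  (accept∈set)
'b' @ 4: {7,8,9}  (accept∈set)
final: {7,8,9}; accept 7 in set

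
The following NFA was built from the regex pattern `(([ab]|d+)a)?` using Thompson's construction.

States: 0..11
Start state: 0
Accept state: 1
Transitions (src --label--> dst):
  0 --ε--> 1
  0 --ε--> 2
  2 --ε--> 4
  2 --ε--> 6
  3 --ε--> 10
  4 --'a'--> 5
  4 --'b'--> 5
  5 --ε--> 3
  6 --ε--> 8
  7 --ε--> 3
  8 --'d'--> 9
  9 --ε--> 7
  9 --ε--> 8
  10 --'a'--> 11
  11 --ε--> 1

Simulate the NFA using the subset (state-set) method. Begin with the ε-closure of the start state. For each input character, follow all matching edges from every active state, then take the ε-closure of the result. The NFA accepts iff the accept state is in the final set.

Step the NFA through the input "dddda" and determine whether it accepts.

start: ε-closure({0}) = {0,1,2,4,6,8}
'd' @ 1: {3,7,8,9,10}
'd' @ 2: {3,7,8,9,10}
'd' @ 3: {3,7,8,9,10}
'd' @ 4: {3,7,8,9,10}
'a' @ 5: {1,11}  [accepting]
final: {1,11}; accept 1 in set

Answer: ACCEPT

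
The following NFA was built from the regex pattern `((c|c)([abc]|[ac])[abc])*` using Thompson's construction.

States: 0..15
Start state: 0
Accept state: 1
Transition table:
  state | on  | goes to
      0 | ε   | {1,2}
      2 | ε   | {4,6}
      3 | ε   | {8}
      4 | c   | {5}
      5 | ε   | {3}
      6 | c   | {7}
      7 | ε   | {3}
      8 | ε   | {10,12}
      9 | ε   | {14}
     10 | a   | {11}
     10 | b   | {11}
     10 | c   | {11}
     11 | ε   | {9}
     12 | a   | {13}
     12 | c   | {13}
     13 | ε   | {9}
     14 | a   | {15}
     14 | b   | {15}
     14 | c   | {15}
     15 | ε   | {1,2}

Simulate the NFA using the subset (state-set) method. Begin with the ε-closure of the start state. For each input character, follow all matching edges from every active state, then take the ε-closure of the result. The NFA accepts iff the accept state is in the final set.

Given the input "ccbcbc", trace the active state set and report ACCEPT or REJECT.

initial (ε-close {0}): {0,1,2,4,6}
'c' @ 1: {3,5,7,8,10,12}
'c' @ 2: {9,11,13,14}
'b' @ 3: {1,2,4,6,15}  ✓accept
'c' @ 4: {3,5,7,8,10,12}
'b' @ 5: {9,11,14}
'c' @ 6: {1,2,4,6,15}  ✓accept
final: {1,2,4,6,15}; accept 1 in set

Answer: ACCEPT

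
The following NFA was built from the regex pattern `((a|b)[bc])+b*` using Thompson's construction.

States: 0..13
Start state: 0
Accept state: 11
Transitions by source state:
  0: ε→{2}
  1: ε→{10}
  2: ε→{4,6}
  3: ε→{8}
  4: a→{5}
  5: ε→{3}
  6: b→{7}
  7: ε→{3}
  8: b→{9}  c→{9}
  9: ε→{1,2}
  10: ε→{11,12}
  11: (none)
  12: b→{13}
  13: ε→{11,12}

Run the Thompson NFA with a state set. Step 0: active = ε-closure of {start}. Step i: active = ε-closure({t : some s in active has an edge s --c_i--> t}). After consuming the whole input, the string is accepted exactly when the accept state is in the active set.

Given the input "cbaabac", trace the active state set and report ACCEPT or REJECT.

Answer: REJECT

Trace:
initial (ε-close {0}): {0,2,4,6}
'c' @ 1: {}  — no active states
rest 'baabac' ignored (set empty)
after full input: {}  (accept=11 not in)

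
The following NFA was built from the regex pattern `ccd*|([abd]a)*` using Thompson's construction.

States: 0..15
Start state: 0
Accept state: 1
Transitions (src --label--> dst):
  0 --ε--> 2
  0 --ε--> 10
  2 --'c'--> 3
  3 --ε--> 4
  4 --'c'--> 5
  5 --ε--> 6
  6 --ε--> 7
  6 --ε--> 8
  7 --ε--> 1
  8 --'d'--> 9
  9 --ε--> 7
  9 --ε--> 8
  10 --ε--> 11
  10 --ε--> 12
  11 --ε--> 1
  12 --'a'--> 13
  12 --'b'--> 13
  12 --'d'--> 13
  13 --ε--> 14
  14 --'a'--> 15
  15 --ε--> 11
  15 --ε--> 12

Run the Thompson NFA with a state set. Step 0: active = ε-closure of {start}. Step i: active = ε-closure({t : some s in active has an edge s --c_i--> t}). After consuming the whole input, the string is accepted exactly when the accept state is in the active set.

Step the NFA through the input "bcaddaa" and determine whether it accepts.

S₀ = ε-closure({0}) = {0,1,2,10,11,12}
'b' @ 1: {13,14}
'c' @ 2: {}  — state set empty
rest 'addaa' ignored (set empty)
end set {} — state 1 not in

Answer: REJECT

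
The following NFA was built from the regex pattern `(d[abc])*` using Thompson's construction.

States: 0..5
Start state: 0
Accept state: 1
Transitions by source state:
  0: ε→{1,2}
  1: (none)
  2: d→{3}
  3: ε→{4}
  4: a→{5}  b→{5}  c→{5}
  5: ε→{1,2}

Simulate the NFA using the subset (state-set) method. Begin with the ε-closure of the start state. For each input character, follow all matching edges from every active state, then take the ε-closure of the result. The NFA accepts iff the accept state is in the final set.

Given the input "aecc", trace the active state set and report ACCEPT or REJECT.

start: ε-closure({0}) = {0,1,2}
'a' @ 1: {}  — state set empty
rest 'ecc' ignored (set empty)
end set {} — state 1 not in

Answer: REJECT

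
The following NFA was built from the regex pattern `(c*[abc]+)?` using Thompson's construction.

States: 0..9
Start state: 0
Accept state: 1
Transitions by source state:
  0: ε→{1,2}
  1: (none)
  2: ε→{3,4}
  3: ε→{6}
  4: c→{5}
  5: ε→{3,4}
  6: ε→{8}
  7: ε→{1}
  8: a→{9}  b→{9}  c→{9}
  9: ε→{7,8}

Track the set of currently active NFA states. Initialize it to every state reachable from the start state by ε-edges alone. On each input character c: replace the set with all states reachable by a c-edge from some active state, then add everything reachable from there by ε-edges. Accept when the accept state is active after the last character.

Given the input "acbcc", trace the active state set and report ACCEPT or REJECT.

Answer: ACCEPT

Trace:
initial (ε-close {0}): {0,1,2,3,4,6,8}
'a' @ 1: {1,7,8,9}  (accept∈set)
'c' @ 2: {1,7,8,9}  (accept∈set)
'b' @ 3: {1,7,8,9}  (accept∈set)
'c' @ 4: {1,7,8,9}  (accept∈set)
'c' @ 5: {1,7,8,9}  (accept∈set)
final: {1,7,8,9}; accept 1 in set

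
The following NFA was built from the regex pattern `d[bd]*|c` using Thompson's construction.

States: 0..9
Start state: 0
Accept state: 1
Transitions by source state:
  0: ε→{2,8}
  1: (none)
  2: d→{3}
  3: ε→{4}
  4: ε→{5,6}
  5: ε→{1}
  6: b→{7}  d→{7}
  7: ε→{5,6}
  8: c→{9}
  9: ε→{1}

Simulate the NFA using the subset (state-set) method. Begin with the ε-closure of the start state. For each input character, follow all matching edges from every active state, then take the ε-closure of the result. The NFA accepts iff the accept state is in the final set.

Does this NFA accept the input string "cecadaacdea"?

start: ε-closure({0}) = {0,2,8}
'c' @ 1: {1,9}  (accept∈set)
'e' @ 2: {}  — no active states
rest 'cadaacdea' ignored (set empty)
after full input: {}  (accept=1 not in)

Answer: REJECT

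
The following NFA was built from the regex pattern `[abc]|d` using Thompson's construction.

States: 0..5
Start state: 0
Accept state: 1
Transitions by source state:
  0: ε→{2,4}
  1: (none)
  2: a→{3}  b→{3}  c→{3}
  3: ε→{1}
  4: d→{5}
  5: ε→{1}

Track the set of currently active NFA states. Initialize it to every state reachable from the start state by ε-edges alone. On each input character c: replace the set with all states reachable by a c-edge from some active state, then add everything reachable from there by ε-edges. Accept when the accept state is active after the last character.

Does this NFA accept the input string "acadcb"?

start: ε-closure({0}) = {0,2,4}
'a' @ 1: {1,3}  [accepting]
'c' @ 2: {}  — dead — no transitions
rest 'adcb' ignored (set empty)
after full input: {}  (accept=1 not in)

Answer: REJECT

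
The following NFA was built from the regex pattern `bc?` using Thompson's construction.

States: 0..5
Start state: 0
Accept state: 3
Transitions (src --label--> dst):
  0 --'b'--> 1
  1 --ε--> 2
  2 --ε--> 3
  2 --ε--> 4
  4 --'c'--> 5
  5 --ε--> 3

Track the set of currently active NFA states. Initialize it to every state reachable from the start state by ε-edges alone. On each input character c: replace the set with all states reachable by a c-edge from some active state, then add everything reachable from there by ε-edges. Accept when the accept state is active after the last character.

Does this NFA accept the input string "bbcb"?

S₀ = ε-closure({0}) = {0}
'b' @ 1: {1,2,3,4}  (accept∈set)
'b' @ 2: {}  — no active states
rest 'cb' ignored (set empty)
end set {} — state 3 not in

Answer: REJECT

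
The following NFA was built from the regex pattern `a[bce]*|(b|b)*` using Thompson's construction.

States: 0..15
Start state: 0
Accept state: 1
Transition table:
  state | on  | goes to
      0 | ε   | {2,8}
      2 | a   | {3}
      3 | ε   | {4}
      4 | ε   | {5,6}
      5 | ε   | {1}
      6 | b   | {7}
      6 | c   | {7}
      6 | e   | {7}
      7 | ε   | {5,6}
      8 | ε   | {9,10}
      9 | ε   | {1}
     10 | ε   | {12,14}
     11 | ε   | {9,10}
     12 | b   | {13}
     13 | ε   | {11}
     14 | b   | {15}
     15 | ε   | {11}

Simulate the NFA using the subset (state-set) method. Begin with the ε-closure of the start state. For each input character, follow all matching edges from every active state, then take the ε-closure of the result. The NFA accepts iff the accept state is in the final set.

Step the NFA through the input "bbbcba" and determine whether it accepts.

Answer: REJECT

Derivation:
start: ε-closure({0}) = {0,1,2,8,9,10,12,14}
'b' @ 1: {1,9,10,11,12,13,14,15}  (accept∈set)
'b' @ 2: {1,9,10,11,12,13,14,15}  (accept∈set)
'b' @ 3: {1,9,10,11,12,13,14,15}  (accept∈set)
'c' @ 4: {}  — state set empty
rest 'ba' ignored (set empty)
after full input: {}  (accept=1 not in)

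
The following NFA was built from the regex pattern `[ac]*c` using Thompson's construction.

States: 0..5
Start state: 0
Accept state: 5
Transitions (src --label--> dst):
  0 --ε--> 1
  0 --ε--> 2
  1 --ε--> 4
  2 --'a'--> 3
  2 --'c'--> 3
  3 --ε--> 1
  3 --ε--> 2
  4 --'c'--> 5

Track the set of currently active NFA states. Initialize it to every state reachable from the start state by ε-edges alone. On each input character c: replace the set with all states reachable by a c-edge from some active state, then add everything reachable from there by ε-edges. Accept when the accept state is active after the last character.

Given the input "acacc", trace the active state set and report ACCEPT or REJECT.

Answer: ACCEPT

Trace:
initial (ε-close {0}): {0,1,2,4}
'a' @ 1: {1,2,3,4}
'c' @ 2: {1,2,3,4,5}  ✓accept
'a' @ 3: {1,2,3,4}
'c' @ 4: {1,2,3,4,5}  ✓accept
'c' @ 5: {1,2,3,4,5}  ✓accept
final: {1,2,3,4,5}; accept 5 in set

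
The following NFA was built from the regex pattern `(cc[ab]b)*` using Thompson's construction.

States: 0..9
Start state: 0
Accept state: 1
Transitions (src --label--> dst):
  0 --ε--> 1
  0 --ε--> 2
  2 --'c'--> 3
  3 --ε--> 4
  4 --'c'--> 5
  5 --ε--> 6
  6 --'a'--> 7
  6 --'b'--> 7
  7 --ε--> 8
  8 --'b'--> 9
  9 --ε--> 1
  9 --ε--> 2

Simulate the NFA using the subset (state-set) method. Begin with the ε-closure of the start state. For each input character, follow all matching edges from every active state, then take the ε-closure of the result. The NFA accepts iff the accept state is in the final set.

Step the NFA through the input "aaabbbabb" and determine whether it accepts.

start: ε-closure({0}) = {0,1,2}
'a' @ 1: {}  — state set empty
rest 'aabbbabb' ignored (set empty)
end set {} — state 1 not in

Answer: REJECT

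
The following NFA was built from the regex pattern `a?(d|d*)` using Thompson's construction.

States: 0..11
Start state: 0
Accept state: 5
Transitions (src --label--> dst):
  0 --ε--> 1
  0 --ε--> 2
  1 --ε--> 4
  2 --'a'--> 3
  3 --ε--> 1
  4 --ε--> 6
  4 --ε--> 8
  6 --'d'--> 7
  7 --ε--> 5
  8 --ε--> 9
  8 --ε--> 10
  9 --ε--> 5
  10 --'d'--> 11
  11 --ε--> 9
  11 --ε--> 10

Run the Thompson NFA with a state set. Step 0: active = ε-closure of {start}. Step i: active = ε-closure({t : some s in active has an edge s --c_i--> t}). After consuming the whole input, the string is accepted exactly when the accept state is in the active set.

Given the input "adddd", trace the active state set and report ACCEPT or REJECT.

Answer: ACCEPT

Trace:
initial (ε-close {0}): {0,1,2,4,5,6,8,9,10}
'a' @ 1: {1,3,4,5,6,8,9,10}  [accepting]
'd' @ 2: {5,7,9,10,11}  [accepting]
'd' @ 3: {5,9,10,11}  [accepting]
'd' @ 4: {5,9,10,11}  [accepting]
'd' @ 5: {5,9,10,11}  [accepting]
end set {5,9,10,11} — state 5 in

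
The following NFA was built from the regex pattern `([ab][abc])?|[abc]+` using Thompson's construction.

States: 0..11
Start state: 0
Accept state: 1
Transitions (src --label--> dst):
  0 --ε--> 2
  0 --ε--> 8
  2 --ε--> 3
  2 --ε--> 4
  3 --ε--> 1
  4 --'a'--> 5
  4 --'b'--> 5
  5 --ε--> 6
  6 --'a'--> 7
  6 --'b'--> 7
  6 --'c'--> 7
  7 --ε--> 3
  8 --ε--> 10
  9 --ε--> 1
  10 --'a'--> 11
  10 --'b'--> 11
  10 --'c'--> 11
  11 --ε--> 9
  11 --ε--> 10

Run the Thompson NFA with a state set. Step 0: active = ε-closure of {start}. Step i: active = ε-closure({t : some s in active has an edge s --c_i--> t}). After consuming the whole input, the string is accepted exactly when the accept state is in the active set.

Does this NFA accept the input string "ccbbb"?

S₀ = ε-closure({0}) = {0,1,2,3,4,8,10}
'c' @ 1: {1,9,10,11}  (accept∈set)
'c' @ 2: {1,9,10,11}  (accept∈set)
'b' @ 3: {1,9,10,11}  (accept∈set)
'b' @ 4: {1,9,10,11}  (accept∈set)
'b' @ 5: {1,9,10,11}  (accept∈set)
end set {1,9,10,11} — state 1 in

Answer: ACCEPT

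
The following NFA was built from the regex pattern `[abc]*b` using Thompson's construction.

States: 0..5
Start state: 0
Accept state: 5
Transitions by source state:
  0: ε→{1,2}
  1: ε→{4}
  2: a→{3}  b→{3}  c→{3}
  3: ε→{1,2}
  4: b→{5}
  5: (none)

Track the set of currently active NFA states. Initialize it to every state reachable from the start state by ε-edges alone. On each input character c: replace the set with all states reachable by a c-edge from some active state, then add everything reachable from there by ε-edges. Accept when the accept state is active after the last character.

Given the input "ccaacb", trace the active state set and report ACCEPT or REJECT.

Answer: ACCEPT

Trace:
S₀ = ε-closure({0}) = {0,1,2,4}
'c' @ 1: {1,2,3,4}
'c' @ 2: {1,2,3,4}
'a' @ 3: {1,2,3,4}
'a' @ 4: {1,2,3,4}
'c' @ 5: {1,2,3,4}
'b' @ 6: {1,2,3,4,5}  ✓accept
final: {1,2,3,4,5}; accept 5 in set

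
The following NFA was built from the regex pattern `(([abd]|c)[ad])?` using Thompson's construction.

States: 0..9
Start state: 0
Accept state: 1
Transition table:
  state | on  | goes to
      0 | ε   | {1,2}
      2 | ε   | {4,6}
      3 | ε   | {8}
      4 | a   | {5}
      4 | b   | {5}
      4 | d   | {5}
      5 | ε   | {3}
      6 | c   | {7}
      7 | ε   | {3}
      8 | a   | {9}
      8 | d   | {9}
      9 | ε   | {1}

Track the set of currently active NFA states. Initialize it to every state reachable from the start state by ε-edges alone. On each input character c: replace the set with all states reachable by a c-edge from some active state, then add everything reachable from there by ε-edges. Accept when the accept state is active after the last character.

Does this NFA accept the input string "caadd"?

Answer: REJECT

Trace:
initial (ε-close {0}): {0,1,2,4,6}
'c' @ 1: {3,7,8}
'a' @ 2: {1,9}  [accepting]
'a' @ 3: {}  — no active states
rest 'dd' ignored (set empty)
after full input: {}  (accept=1 not in)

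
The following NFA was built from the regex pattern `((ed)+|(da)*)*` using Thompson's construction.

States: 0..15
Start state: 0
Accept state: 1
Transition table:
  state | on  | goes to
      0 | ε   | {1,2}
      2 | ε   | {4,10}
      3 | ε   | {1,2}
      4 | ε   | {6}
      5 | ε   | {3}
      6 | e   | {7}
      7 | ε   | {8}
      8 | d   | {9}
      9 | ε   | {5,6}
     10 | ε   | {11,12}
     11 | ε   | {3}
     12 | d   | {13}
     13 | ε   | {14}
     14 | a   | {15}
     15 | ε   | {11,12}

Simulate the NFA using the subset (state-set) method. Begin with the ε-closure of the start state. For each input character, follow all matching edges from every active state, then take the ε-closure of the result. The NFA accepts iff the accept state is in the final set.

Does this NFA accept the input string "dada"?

Answer: ACCEPT

Derivation:
start: ε-closure({0}) = {0,1,2,3,4,6,10,11,12}
'd' @ 1: {13,14}
'a' @ 2: {1,2,3,4,6,10,11,12,15}  ✓accept
'd' @ 3: {13,14}
'a' @ 4: {1,2,3,4,6,10,11,12,15}  ✓accept
end set {1,2,3,4,6,10,11,12,15} — state 1 in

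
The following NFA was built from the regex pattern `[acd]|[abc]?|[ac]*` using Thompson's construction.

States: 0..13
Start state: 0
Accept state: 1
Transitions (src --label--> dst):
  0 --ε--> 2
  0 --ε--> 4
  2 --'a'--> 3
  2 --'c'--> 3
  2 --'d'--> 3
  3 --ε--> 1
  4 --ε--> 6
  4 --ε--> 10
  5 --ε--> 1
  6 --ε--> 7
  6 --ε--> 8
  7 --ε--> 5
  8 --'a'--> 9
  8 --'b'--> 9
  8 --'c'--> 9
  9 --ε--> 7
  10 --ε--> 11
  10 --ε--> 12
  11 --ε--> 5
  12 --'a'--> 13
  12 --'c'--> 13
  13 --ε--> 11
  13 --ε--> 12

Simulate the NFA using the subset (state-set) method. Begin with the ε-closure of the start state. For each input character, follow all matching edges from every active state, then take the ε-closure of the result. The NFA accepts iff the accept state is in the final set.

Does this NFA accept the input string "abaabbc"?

S₀ = ε-closure({0}) = {0,1,2,4,5,6,7,8,10,11,12}
'a' @ 1: {1,3,5,7,9,11,12,13}  ✓accept
'b' @ 2: {}  — dead — no transitions
rest 'aabbc' ignored (set empty)
final: {}; accept 1 not in set

Answer: REJECT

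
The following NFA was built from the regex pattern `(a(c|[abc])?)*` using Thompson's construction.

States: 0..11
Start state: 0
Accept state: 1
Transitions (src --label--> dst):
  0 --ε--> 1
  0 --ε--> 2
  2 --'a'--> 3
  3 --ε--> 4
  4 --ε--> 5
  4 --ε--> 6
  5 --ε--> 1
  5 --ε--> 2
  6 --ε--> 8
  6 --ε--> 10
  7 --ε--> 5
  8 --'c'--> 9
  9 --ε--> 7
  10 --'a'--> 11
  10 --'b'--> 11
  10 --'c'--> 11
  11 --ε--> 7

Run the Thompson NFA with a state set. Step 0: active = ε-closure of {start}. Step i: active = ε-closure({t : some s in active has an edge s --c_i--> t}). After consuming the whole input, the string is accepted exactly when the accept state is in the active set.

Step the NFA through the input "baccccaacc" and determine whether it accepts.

Answer: REJECT

Trace:
S₀ = ε-closure({0}) = {0,1,2}
'b' @ 1: {}  — no active states
rest 'accccaacc' ignored (set empty)
after full input: {}  (accept=1 not in)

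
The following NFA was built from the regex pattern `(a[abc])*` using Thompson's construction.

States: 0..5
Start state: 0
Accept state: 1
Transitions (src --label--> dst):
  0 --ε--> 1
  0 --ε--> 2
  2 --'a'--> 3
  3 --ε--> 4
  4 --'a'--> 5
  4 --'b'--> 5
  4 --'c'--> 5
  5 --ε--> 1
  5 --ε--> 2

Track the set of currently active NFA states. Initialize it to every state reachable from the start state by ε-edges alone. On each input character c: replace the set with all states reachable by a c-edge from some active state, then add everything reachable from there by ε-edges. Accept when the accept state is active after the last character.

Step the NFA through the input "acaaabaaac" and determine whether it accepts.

Answer: ACCEPT

Steps:
S₀ = ε-closure({0}) = {0,1,2}
'a' @ 1: {3,4}
'c' @ 2: {1,2,5}  ✓accept
'a' @ 3: {3,4}
'a' @ 4: {1,2,5}  ✓accept
'a' @ 5: {3,4}
'b' @ 6: {1,2,5}  ✓accept
'a' @ 7: {3,4}
'a' @ 8: {1,2,5}  ✓accept
'a' @ 9: {3,4}
'c' @ 10: {1,2,5}  ✓accept
end set {1,2,5} — state 1 in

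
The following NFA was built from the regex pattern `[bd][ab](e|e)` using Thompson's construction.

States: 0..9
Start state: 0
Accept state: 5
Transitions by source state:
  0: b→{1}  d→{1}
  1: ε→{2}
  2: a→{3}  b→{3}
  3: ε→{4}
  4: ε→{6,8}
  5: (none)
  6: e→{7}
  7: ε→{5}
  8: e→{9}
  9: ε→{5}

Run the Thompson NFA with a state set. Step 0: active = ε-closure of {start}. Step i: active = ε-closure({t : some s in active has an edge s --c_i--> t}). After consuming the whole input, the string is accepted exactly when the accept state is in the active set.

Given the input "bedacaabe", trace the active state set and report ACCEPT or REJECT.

Answer: REJECT

Derivation:
S₀ = ε-closure({0}) = {0}
'b' @ 1: {1,2}
'e' @ 2: {}  — state set empty
rest 'dacaabe' ignored (set empty)
end set {} — state 5 not in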